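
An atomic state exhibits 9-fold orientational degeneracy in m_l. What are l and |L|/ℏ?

9 = 2l + 1, so l = (9−1)/2 = 4.
|L| = ℏ√(l(l+1)) = ℏ√(4·5) = 2√5 ℏ.

l = 4, |L| = 2√5 ℏ ≈ 4.472ℏ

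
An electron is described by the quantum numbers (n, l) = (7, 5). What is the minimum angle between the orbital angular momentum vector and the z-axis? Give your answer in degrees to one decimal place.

|L| = ℏ√(l(l+1)) = √30 ℏ.
The smallest angle corresponds to the largest L_z, i.e. m_l = l = 5, giving L_z = 5ℏ.
cos θ_min = 5/√30, so θ_min ≈ 24.1°.

θ_min ≈ 24.1°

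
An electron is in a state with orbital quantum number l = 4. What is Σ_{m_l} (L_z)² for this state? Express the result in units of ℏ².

The allowed m_l values are -4, -3, -2, -1, 0, 1, 2, 3, 4.
Σ m_l² = l(l+1)(2l+1)/3 = 4·5·9/3 = 60.

Σ(L_z)² = 60 ℏ²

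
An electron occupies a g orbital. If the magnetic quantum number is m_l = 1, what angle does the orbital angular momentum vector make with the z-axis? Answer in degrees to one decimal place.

The letter g corresponds to l = 4.
|L| = ℏ√(l(l+1)) = 2√5 ℏ.
L_z = m_l ℏ = 1ℏ.
cos θ = L_z/|L| = 1/√20, so θ ≈ 77.1°.

θ ≈ 77.1°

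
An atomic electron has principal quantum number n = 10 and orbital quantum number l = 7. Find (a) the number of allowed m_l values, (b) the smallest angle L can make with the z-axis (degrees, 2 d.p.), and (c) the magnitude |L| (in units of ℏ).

15 values; θ_min ≈ 20.70°; |L| = 2√14 ℏ ≈ 7.483ℏ

There are 2l+1 = 15 values of m_l.
cos θ_min = 7/√56, so θ_min ≈ 20.70°.
|L| = ℏ√(7·8) = 2√14 ℏ ≈ 7.483ℏ.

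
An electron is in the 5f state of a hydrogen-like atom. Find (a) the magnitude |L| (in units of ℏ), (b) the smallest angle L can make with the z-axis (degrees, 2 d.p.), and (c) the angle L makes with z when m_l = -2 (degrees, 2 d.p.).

|L| = 2√3 ℏ ≈ 3.464ℏ; θ_min ≈ 30.00°; θ(m_l=-2) ≈ 125.26°

For 5f, l = 3.
|L| = ℏ√(3·4) = 2√3 ℏ ≈ 3.464ℏ.
cos θ_min = 3/√12, so θ_min ≈ 30.00°.
For m_l = -2: cos θ = -2/√12, θ ≈ 125.26°.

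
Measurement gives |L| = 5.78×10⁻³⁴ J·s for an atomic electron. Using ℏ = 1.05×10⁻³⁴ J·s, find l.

|L|/ℏ = (5.78×10⁻³⁴)/(1.05×10⁻³⁴) ≈ 5.505.
l(l+1) ≈ 5.505² ≈ 30.30, so l = 5.

l = 5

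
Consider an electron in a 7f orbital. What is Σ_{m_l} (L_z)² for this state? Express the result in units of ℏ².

For 7f, l = 3.
m_l runs from −3 to 3, i.e. {-3, -2, -1, 0, 1, 2, 3}.
Σ m_l² = 2·(1 + 4 + 9) = 28.

Σ(L_z)² = 28 ℏ²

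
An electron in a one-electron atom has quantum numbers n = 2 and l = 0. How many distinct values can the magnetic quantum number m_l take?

The number of m_l values is 2l + 1 = 2·0 + 1 = 1.

1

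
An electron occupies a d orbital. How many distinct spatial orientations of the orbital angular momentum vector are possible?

5

For a d orbital, l = 2.
The number of m_l values is 2l + 1 = 2·2 + 1 = 5.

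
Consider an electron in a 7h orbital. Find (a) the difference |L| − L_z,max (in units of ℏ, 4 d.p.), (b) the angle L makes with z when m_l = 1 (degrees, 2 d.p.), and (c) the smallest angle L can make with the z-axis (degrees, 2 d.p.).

The 7h subshell has l = 5.
|L| − L_z,max = (√30 − 5)ℏ ≈ 0.4772ℏ.
For m_l = 1: cos θ = 1/√30, θ ≈ 79.48°.
cos θ_min = 5/√30, so θ_min ≈ 24.09°.

|L|−L_z,max ≈ 0.4772ℏ; θ(m_l=1) ≈ 79.48°; θ_min ≈ 24.09°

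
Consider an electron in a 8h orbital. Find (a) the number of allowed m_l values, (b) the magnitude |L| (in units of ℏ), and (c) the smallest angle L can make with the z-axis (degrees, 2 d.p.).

The 8h subshell has l = 5.
There are 2l+1 = 11 values of m_l.
|L| = ℏ√(5·6) = √30 ℏ ≈ 5.477ℏ.
cos θ_min = 5/√30, so θ_min ≈ 24.09°.

11 values; |L| = √30 ℏ ≈ 5.477ℏ; θ_min ≈ 24.09°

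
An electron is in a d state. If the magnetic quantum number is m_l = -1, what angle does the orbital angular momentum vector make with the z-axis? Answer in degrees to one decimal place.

θ ≈ 114.1°

A d state has l = 2.
|L| = ℏ√(l(l+1)) = √6 ℏ.
L_z = m_l ℏ = −1ℏ.
cos θ = L_z/|L| = -1/√6, so θ ≈ 114.1°.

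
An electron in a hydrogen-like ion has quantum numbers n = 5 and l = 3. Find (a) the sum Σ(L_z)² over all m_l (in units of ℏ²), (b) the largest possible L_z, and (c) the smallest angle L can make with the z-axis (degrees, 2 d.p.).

Σ m_l² = 28, so Σ(L_z)² = 28 ℏ².
L_z,max = lℏ = 3ℏ.
cos θ_min = 3/√12, so θ_min ≈ 30.00°.

Σ(L_z)² = 28 ℏ²; L_z,max = 3ℏ; θ_min ≈ 30.00°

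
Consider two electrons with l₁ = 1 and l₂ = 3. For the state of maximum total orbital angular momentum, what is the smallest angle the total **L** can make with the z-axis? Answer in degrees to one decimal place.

L runs from |1 − 3| = 2 to 1 + 3 = 4.
So L can be 2, 3, 4.
The maximum is L = 4, with |L_tot| = ℏ√(4·5) = 2√5 ℏ.
The minimum angle with z is arccos(4/√20) ≈ 26.6°.

θ_min ≈ 26.6°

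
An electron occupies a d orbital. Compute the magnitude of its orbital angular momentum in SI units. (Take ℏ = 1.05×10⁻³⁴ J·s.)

|L| = 2.57×10⁻³⁴ J·s

A d state has l = 2.
|L| = ℏ√(l(l+1)) = ℏ√(2·3) = √6 ℏ
Numerically, |L| = 2.449 × (1.05×10⁻³⁴ J·s) = 2.57×10⁻³⁴ J·s.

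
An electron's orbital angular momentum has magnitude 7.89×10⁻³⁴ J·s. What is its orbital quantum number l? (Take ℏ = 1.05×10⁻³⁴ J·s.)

l = 7

|L|/ℏ = (7.89×10⁻³⁴)/(1.05×10⁻³⁴) ≈ 7.514.
(|L|/ℏ)² = l(l+1) ≈ 56.46 ⇒ l = 7.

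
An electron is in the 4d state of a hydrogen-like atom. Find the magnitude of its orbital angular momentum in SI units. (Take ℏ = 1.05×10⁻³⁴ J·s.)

4d means n = 4, l = 2.
|L| = ℏ√(l(l+1)) = ℏ√(2·3) = √6 ℏ
Numerically, |L| = 2.449 × (1.05×10⁻³⁴ J·s) = 2.57×10⁻³⁴ J·s.

|L| = 2.57×10⁻³⁴ J·s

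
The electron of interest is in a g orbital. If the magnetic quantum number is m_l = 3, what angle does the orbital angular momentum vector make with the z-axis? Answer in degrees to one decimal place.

The letter g corresponds to l = 4.
|L|² = l(l+1)ℏ² = 20ℏ², so |L| = 2√5 ℏ.
L_z = m_l ℏ = 3ℏ.
cos θ = L_z/|L| = 3/√20, so θ ≈ 47.9°.

θ ≈ 47.9°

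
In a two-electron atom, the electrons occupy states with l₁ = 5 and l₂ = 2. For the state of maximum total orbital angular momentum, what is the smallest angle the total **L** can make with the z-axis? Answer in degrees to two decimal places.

θ_min ≈ 20.70°

Angular momentum addition gives L = |l₁ − l₂|, …, l₁ + l₂.
So L can be 3, 4, 5, 6, 7.
The maximum is L = 7, with |L_tot| = ℏ√(7·8) = 2√14 ℏ.
The minimum angle with z is arccos(7/√56) ≈ 20.70°.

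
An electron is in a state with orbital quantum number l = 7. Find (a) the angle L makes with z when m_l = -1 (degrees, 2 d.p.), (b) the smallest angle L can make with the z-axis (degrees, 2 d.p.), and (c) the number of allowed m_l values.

θ(m_l=-1) ≈ 97.68°; θ_min ≈ 20.70°; 15 values

For m_l = -1: cos θ = -1/√56, θ ≈ 97.68°.
cos θ_min = 7/√56, so θ_min ≈ 20.70°.
There are 2l+1 = 15 values of m_l.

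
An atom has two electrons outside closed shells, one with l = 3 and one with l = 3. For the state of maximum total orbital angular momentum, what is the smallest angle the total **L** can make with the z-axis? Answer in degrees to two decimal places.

θ_min ≈ 22.21°

L runs from |3 − 3| = 0 to 3 + 3 = 6.
L ∈ {0, 1, 2, 3, 4, 5, 6}.
The maximum is L = 6, with |L_tot| = ℏ√(6·7) = √42 ℏ.
The minimum angle with z is arccos(6/√42) ≈ 22.21°.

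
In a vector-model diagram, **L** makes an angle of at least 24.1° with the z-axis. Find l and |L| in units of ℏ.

cos²θ_min = l/(l+1) = 0.8333.
l = cos²θ/sin²θ ≈ 5.
Then |L| = ℏ√(5·6) = √30 ℏ.

l = 5, |L| = √30 ℏ ≈ 5.477ℏ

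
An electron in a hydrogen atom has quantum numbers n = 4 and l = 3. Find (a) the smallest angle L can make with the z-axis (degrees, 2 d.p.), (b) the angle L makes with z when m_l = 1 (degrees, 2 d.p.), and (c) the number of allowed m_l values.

cos θ_min = 3/√12, so θ_min ≈ 30.00°.
For m_l = 1: cos θ = 1/√12, θ ≈ 73.22°.
There are 2l+1 = 7 values of m_l.

θ_min ≈ 30.00°; θ(m_l=1) ≈ 73.22°; 7 values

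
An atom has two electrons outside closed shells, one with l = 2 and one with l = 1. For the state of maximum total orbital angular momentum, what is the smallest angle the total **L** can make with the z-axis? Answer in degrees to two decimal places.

The total orbital quantum number L ranges from |l₁ − l₂| to l₁ + l₂ in integer steps.
L ∈ {1, 2, 3}.
The maximum is L = 3, with |L_tot| = ℏ√(3·4) = 2√3 ℏ.
The minimum angle with z is arccos(3/√12) ≈ 30.00°.

θ_min ≈ 30.00°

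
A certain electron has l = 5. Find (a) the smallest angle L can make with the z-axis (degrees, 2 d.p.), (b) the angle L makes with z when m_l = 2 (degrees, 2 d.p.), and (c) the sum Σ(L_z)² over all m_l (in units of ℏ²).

θ_min ≈ 24.09°; θ(m_l=2) ≈ 68.58°; Σ(L_z)² = 110 ℏ²

cos θ_min = 5/√30, so θ_min ≈ 24.09°.
For m_l = 2: cos θ = 2/√30, θ ≈ 68.58°.
Σ m_l² = 110, so Σ(L_z)² = 110 ℏ².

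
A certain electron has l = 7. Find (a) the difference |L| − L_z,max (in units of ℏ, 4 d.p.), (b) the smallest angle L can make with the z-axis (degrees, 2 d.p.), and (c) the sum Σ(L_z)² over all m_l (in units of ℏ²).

|L|−L_z,max ≈ 0.4833ℏ; θ_min ≈ 20.70°; Σ(L_z)² = 280 ℏ²

|L| − L_z,max = (2√14 − 7)ℏ ≈ 0.4833ℏ.
cos θ_min = 7/√56, so θ_min ≈ 20.70°.
Σ m_l² = 280, so Σ(L_z)² = 280 ℏ².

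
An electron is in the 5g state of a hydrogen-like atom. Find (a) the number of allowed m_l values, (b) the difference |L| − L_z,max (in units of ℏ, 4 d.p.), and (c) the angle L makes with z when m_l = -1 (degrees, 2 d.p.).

9 values; |L|−L_z,max ≈ 0.4721ℏ; θ(m_l=-1) ≈ 102.92°

5g means n = 5, l = 4.
There are 2l+1 = 9 values of m_l.
|L| − L_z,max = (2√5 − 4)ℏ ≈ 0.4721ℏ.
For m_l = -1: cos θ = -1/√20, θ ≈ 102.92°.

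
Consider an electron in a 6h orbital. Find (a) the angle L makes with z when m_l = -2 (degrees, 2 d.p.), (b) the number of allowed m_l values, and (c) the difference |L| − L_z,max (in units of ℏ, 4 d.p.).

θ(m_l=-2) ≈ 111.42°; 11 values; |L|−L_z,max ≈ 0.4772ℏ

For 6h, l = 5.
For m_l = -2: cos θ = -2/√30, θ ≈ 111.42°.
There are 2l+1 = 11 values of m_l.
|L| − L_z,max = (√30 − 5)ℏ ≈ 0.4772ℏ.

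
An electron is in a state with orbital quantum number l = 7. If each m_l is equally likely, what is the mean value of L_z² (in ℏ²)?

⟨L_z²⟩ = 18.67 ℏ²

m_l runs from −7 to 7, i.e. {-7, -6, -5, -4, -3, -2, -1, 0, 1, 2, 3, 4, 5, 6, 7}.
⟨L_z²⟩ = ℏ²·(Σ m_l²)/(2l+1) = ℏ²·280/15 = 18.67ℏ².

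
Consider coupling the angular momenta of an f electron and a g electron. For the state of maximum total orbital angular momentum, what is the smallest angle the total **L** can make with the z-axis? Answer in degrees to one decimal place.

Angular momentum addition gives L = |l₁ − l₂|, …, l₁ + l₂.
L ∈ {1, 2, 3, 4, 5, 6, 7}.
The maximum is L = 7, with |L_tot| = ℏ√(7·8) = 2√14 ℏ.
The minimum angle with z is arccos(7/√56) ≈ 20.7°.

θ_min ≈ 20.7°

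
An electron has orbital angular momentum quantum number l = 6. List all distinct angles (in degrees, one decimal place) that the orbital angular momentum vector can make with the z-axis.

|L| = ℏ√(l(l+1)) = √42 ℏ.
cos θ = m_l/√42 for each m_l ∈ {-6, -5, -4, -3, -2, -1, 0, 1, 2, 3, 4, 5, 6}.

θ ∈ {22.2°, 39.5°, 51.9°, 62.4°, 72.0°, 81.1°, 90.0°, 98.9°, 108.0°, 117.6°, 128.1°, 140.5°, 157.8°}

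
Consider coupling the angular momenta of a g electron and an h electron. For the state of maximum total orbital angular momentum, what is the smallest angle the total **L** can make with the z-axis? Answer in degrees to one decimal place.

By the triangle rule, |l₁ − l₂| ≤ L ≤ l₁ + l₂.
L ∈ {1, 2, 3, 4, 5, 6, 7, 8, 9}.
The maximum is L = 9, with |L_tot| = ℏ√(9·10) = 3√10 ℏ.
The minimum angle with z is arccos(9/√90) ≈ 18.4°.

θ_min ≈ 18.4°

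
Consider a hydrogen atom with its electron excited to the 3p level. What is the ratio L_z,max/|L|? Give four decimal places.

L_z,max/|L| = 0.7071

The 3p level has l = 1.
|L| = √2 ℏ ≈ 1.4142ℏ, while L_z,max = lℏ = 1ℏ.
L_z,max/|L| = 1/√2 = 0.7071.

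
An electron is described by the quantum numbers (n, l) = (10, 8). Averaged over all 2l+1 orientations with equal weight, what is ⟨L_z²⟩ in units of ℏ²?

⟨L_z²⟩ = 24 ℏ²

m_l runs from −8 to 8, i.e. {-8, -7, -6, -5, -4, -3, -2, -1, 0, 1, 2, 3, 4, 5, 6, 7, 8}.
Average of L_z² over 17 states: 408/17 ℏ² = 24 ℏ².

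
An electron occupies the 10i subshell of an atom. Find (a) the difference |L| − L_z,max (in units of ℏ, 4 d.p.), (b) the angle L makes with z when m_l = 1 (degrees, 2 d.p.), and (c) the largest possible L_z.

The 10i subshell has l = 6.
|L| − L_z,max = (√42 − 6)ℏ ≈ 0.4807ℏ.
For m_l = 1: cos θ = 1/√42, θ ≈ 81.12°.
L_z,max = lℏ = 6ℏ.

|L|−L_z,max ≈ 0.4807ℏ; θ(m_l=1) ≈ 81.12°; L_z,max = 6ℏ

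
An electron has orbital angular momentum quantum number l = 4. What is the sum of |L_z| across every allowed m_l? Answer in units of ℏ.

Σ|L_z| = 20 ℏ

The allowed m_l values are -4, -3, -2, -1, 0, 1, 2, 3, 4.
Σ|m_l| = 2·4(4+1)/2 = 20.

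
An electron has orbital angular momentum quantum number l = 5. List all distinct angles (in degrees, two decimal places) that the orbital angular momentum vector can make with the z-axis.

|L| = ℏ√(l(l+1)) = √30 ℏ.
cos θ = m_l/√30 for each m_l ∈ {-5, -4, -3, -2, -1, 0, 1, 2, 3, 4, 5}.

θ ∈ {24.09°, 43.09°, 56.79°, 68.58°, 79.48°, 90.00°, 100.52°, 111.42°, 123.21°, 136.91°, 155.91°}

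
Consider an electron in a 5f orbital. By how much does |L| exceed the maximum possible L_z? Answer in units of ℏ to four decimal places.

5f means n = 5, l = 3.
|L| = 2√3 ℏ ≈ 3.4641ℏ, while L_z,max = lℏ = 3ℏ.
The difference is (2√3 − 3)ℏ ≈ 0.4641ℏ.

|L| − L_z,max ≈ 0.4641ℏ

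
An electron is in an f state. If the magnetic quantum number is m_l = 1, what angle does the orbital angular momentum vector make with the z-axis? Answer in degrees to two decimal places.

θ ≈ 73.22°

An f state has l = 3.
|L|² = l(l+1)ℏ² = 12ℏ², so |L| = 2√3 ℏ.
L_z = m_l ℏ = 1ℏ.
cos θ = L_z/|L| = 1/√12, so θ ≈ 73.22°.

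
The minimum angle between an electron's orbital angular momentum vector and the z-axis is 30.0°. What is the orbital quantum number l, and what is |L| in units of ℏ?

cos²θ_min = l/(l+1) = 0.7500.
l = cos²θ/sin²θ ≈ 3.
Then |L| = ℏ√(3·4) = 2√3 ℏ.

l = 3, |L| = 2√3 ℏ ≈ 3.464ℏ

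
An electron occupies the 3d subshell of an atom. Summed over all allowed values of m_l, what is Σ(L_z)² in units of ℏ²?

The 3d subshell has l = 2.
The allowed m_l values are -2, -1, 0, 1, 2.
Σ m_l² = 2·(1 + 4) = 10.

Σ(L_z)² = 10 ℏ²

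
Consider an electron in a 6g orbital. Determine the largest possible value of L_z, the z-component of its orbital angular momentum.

L_z,max = 4ℏ

The 6g subshell has l = 4.
L_z = m_l ℏ with m_l ∈ {−4, …, 4}; the maximum is m_l = 4.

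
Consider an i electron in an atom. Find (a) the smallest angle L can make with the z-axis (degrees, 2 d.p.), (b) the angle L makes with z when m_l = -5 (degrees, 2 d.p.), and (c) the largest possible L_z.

θ_min ≈ 22.21°; θ(m_l=-5) ≈ 140.49°; L_z,max = 6ℏ

The letter i corresponds to l = 6.
cos θ_min = 6/√42, so θ_min ≈ 22.21°.
For m_l = -5: cos θ = -5/√42, θ ≈ 140.49°.
L_z,max = lℏ = 6ℏ.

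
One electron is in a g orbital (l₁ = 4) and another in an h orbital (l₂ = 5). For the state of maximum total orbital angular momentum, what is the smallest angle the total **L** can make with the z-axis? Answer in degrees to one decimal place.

L runs from |4 − 5| = 1 to 4 + 5 = 9.
L ∈ {1, 2, 3, 4, 5, 6, 7, 8, 9}.
The maximum is L = 9, with |L_tot| = ℏ√(9·10) = 3√10 ℏ.
The minimum angle with z is arccos(9/√90) ≈ 18.4°.

θ_min ≈ 18.4°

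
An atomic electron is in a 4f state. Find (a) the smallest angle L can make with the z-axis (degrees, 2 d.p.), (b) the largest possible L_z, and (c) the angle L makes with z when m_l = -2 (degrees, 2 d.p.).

4f means n = 4, l = 3.
cos θ_min = 3/√12, so θ_min ≈ 30.00°.
L_z,max = lℏ = 3ℏ.
For m_l = -2: cos θ = -2/√12, θ ≈ 125.26°.

θ_min ≈ 30.00°; L_z,max = 3ℏ; θ(m_l=-2) ≈ 125.26°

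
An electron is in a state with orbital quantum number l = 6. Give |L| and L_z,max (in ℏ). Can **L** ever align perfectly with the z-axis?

No: L_z,max = 6ℏ < |L| = √42 ℏ ≈ 6.481ℏ

|L| = √42 ℏ ≈ 6.4807ℏ, while L_z,max = lℏ = 6ℏ.
Since |L| > L_z,max, the vector can never point exactly along z; the closest it comes is θ_min = arccos(6/√42) ≈ 22.2°.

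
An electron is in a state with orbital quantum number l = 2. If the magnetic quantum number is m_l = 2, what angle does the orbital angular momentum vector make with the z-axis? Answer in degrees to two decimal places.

|L| = √(l(l+1)) ℏ = √6 ℏ.
L_z = m_l ℏ = 2ℏ.
cos θ = L_z/|L| = 2/√6, so θ ≈ 35.26°.

θ ≈ 35.26°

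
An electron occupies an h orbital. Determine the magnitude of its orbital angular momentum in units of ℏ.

|L| = √30 ℏ ≈ 5.477ℏ

For an h orbital, l = 5.
|L| = ℏ√(l(l+1)) = ℏ√(5·6) = √30 ℏ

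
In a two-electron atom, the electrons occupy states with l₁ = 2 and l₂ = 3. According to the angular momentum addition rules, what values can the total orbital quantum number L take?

L = 1, 2, 3, 4, 5

The total orbital quantum number L ranges from |l₁ − l₂| to l₁ + l₂ in integer steps.
Allowed values: L = 1, 2, 3, 4, 5.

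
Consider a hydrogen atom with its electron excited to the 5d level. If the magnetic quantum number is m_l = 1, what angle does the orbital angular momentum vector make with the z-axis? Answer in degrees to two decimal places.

The 5d level has l = 2.
|L|² = l(l+1)ℏ² = 6ℏ², so |L| = √6 ℏ.
L_z = m_l ℏ = 1ℏ.
cos θ = L_z/|L| = 1/√6, so θ ≈ 65.91°.

θ ≈ 65.91°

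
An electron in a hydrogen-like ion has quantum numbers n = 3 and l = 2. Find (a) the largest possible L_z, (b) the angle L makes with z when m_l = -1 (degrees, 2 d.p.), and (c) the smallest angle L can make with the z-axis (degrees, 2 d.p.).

L_z,max = 2ℏ; θ(m_l=-1) ≈ 114.09°; θ_min ≈ 35.26°

L_z,max = lℏ = 2ℏ.
For m_l = -1: cos θ = -1/√6, θ ≈ 114.09°.
cos θ_min = 2/√6, so θ_min ≈ 35.26°.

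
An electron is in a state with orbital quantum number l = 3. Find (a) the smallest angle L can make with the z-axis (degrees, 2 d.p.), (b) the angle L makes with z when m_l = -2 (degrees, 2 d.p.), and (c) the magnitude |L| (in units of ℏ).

θ_min ≈ 30.00°; θ(m_l=-2) ≈ 125.26°; |L| = 2√3 ℏ ≈ 3.464ℏ

cos θ_min = 3/√12, so θ_min ≈ 30.00°.
For m_l = -2: cos θ = -2/√12, θ ≈ 125.26°.
|L| = ℏ√(3·4) = 2√3 ℏ ≈ 3.464ℏ.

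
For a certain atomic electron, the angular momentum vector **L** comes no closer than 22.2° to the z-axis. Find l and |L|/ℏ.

At minimum angle, m_l = l, so cos θ = l/√(l(l+1)); cos²θ = l/(l+1) = 0.8572.
Solving: l = 6.
Then |L| = ℏ√(6·7) = √42 ℏ.

l = 6, |L| = √42 ℏ ≈ 6.481ℏ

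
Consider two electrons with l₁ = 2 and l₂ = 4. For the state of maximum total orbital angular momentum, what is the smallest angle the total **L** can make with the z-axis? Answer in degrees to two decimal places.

The total orbital quantum number L ranges from |l₁ − l₂| to l₁ + l₂ in integer steps.
L ∈ {2, 3, 4, 5, 6}.
The maximum is L = 6, with |L_tot| = ℏ√(6·7) = √42 ℏ.
The minimum angle with z is arccos(6/√42) ≈ 22.21°.

θ_min ≈ 22.21°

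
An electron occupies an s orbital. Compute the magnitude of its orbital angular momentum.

An s state has l = 0.
|L| = ℏ√(l(l+1)) = ℏ√0 = 0

|L| = 0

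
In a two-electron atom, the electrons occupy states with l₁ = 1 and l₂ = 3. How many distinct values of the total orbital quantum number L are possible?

3

L runs from |1 − 3| = 2 to 1 + 3 = 4.
So L can be 2, 3, 4.
That is 3 values.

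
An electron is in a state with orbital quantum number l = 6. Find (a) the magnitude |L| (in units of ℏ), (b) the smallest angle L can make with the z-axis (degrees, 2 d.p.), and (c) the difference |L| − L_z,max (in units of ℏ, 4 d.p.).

|L| = ℏ√(6·7) = √42 ℏ ≈ 6.481ℏ.
cos θ_min = 6/√42, so θ_min ≈ 22.21°.
|L| − L_z,max = (√42 − 6)ℏ ≈ 0.4807ℏ.

|L| = √42 ℏ ≈ 6.481ℏ; θ_min ≈ 22.21°; |L|−L_z,max ≈ 0.4807ℏ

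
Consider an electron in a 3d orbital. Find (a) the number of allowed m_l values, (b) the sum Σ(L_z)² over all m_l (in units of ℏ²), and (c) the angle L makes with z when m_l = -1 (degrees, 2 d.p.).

The 3d subshell has l = 2.
There are 2l+1 = 5 values of m_l.
Σ m_l² = 10, so Σ(L_z)² = 10 ℏ².
For m_l = -1: cos θ = -1/√6, θ ≈ 114.09°.

5 values; Σ(L_z)² = 10 ℏ²; θ(m_l=-1) ≈ 114.09°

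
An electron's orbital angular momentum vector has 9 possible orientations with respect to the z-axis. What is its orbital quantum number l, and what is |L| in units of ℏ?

l = 4, |L| = 2√5 ℏ ≈ 4.472ℏ

Since there are 2l+1 = 9 values of m_l, l = 4.
Then |L| = √(l(l+1)) ℏ = 2√5 ℏ.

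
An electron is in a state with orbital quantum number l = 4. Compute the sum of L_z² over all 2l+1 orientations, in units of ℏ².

Σ(L_z)² = 60 ℏ²

m_l runs from −4 to 4, i.e. {-4, -3, -2, -1, 0, 1, 2, 3, 4}.
Σ m_l² = l(l+1)(2l+1)/3 = 4·5·9/3 = 60.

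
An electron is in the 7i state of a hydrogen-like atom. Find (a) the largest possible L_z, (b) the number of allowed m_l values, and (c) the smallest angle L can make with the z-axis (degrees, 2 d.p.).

7i means n = 7, l = 6.
L_z,max = lℏ = 6ℏ.
There are 2l+1 = 13 values of m_l.
cos θ_min = 6/√42, so θ_min ≈ 22.21°.

L_z,max = 6ℏ; 13 values; θ_min ≈ 22.21°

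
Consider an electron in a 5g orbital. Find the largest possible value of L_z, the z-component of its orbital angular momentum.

5g means n = 5, l = 4.
L_z = m_l ℏ with m_l ∈ {−4, …, 4}; the maximum is m_l = 4.

L_z,max = 4ℏ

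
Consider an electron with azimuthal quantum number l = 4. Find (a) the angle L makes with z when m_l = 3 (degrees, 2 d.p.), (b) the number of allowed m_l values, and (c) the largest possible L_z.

For m_l = 3: cos θ = 3/√20, θ ≈ 47.87°.
There are 2l+1 = 9 values of m_l.
L_z,max = lℏ = 4ℏ.

θ(m_l=3) ≈ 47.87°; 9 values; L_z,max = 4ℏ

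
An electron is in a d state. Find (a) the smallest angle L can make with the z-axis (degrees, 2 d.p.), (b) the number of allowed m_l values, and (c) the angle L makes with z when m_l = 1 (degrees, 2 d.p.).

For a d orbital, l = 2.
cos θ_min = 2/√6, so θ_min ≈ 35.26°.
There are 2l+1 = 5 values of m_l.
For m_l = 1: cos θ = 1/√6, θ ≈ 65.91°.

θ_min ≈ 35.26°; 5 values; θ(m_l=1) ≈ 65.91°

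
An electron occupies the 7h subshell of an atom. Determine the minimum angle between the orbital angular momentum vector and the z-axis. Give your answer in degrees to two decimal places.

The 7h subshell has l = 5.
|L|² = l(l+1)ℏ² = 30ℏ², so |L| = √30 ℏ.
The smallest angle corresponds to the largest L_z, i.e. m_l = l = 5, giving L_z = 5ℏ.
cos θ_min = 5/√30, so θ_min ≈ 24.09°.

θ_min ≈ 24.09°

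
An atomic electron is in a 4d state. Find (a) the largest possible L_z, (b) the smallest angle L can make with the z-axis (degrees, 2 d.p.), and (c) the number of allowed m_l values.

L_z,max = 2ℏ; θ_min ≈ 35.26°; 5 values

4d means n = 4, l = 2.
L_z,max = lℏ = 2ℏ.
cos θ_min = 2/√6, so θ_min ≈ 35.26°.
There are 2l+1 = 5 values of m_l.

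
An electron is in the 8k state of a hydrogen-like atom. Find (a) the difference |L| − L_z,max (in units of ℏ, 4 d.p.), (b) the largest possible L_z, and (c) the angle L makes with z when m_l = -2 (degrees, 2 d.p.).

8k means n = 8, l = 7.
|L| − L_z,max = (2√14 − 7)ℏ ≈ 0.4833ℏ.
L_z,max = lℏ = 7ℏ.
For m_l = -2: cos θ = -2/√56, θ ≈ 105.50°.

|L|−L_z,max ≈ 0.4833ℏ; L_z,max = 7ℏ; θ(m_l=-2) ≈ 105.50°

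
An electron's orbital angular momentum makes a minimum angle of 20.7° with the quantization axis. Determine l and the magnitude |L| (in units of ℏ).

At minimum angle, m_l = l, so cos θ = l/√(l(l+1)); cos²θ = l/(l+1) = 0.8751.
Thus l = 0.8751/(1 − 0.8751) ≈ 7.
Then |L| = ℏ√(7·8) = 2√14 ℏ.

l = 7, |L| = 2√14 ℏ ≈ 7.483ℏ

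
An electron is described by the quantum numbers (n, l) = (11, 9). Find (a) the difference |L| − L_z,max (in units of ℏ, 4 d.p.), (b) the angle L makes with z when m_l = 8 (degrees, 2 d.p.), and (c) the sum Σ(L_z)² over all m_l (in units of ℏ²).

|L| − L_z,max = (3√10 − 9)ℏ ≈ 0.4868ℏ.
For m_l = 8: cos θ = 8/√90, θ ≈ 32.51°.
Σ m_l² = 570, so Σ(L_z)² = 570 ℏ².

|L|−L_z,max ≈ 0.4868ℏ; θ(m_l=8) ≈ 32.51°; Σ(L_z)² = 570 ℏ²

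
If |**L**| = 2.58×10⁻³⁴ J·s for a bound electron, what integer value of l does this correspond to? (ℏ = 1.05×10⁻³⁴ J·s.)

|L|/ℏ = (2.58×10⁻³⁴)/(1.05×10⁻³⁴) ≈ 2.457.
l(l+1) ≈ 2.457² ≈ 6.04, so l = 2.

l = 2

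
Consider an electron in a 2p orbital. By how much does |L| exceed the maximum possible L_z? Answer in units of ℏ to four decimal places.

2p means n = 2, l = 1.
|L| = √2 ℏ ≈ 1.4142ℏ, while L_z,max = lℏ = 1ℏ.
The difference is (√2 − 1)ℏ ≈ 0.4142ℏ.

|L| − L_z,max ≈ 0.4142ℏ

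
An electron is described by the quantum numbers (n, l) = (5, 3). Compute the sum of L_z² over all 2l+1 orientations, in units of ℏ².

m_l ∈ {-3, -2, -1, 0, 1, 2, 3}.
Σ m_l² = l(l+1)(2l+1)/3 = 3·4·7/3 = 28.

Σ(L_z)² = 28 ℏ²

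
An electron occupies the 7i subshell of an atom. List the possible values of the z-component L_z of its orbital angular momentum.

For 7i, l = 6.
L_z = m_l ℏ with m_l ranging from −l to +l in integer steps.
For l = 6: m_l ∈ {-6, -5, -4, -3, -2, -1, 0, 1, 2, 3, 4, 5, 6}.

L_z ∈ {−6ℏ, −5ℏ, −4ℏ, −3ℏ, −2ℏ, −ℏ, 0, ℏ, 2ℏ, 3ℏ, 4ℏ, 5ℏ, 6ℏ}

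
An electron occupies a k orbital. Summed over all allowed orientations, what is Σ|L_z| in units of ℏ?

Σ|L_z| = 56 ℏ

For a k orbital, l = 7.
m_l runs from −7 to 7, i.e. {-7, -6, -5, -4, -3, -2, -1, 0, 1, 2, 3, 4, 5, 6, 7}.
Σ|m_l| = l(l+1) = 56.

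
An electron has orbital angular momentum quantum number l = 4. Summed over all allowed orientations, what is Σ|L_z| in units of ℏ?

The allowed m_l values are -4, -3, -2, -1, 0, 1, 2, 3, 4.
Σ|m_l| = l(l+1) = 20.

Σ|L_z| = 20 ℏ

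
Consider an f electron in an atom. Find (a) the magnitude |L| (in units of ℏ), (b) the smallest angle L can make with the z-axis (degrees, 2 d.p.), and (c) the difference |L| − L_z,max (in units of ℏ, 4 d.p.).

For an f orbital, l = 3.
|L| = ℏ√(3·4) = 2√3 ℏ ≈ 3.464ℏ.
cos θ_min = 3/√12, so θ_min ≈ 30.00°.
|L| − L_z,max = (2√3 − 3)ℏ ≈ 0.4641ℏ.

|L| = 2√3 ℏ ≈ 3.464ℏ; θ_min ≈ 30.00°; |L|−L_z,max ≈ 0.4641ℏ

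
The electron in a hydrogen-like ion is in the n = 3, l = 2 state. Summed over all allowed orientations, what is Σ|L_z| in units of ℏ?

Σ|L_z| = 6 ℏ

The allowed m_l values are -2, -1, 0, 1, 2.
Σ|m_l| = 2(1+2+…+2) = 6.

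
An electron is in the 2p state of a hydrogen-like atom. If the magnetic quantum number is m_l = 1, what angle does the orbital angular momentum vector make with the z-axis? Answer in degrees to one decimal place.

The 2p subshell has l = 1.
|L| = ℏ√(l(l+1)) = √2 ℏ.
L_z = m_l ℏ = 1ℏ.
cos θ = L_z/|L| = 1/√2, so θ ≈ 45.0°.

θ ≈ 45.0°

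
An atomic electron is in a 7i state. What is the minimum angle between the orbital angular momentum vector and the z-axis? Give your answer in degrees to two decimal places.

For 7i, l = 6.
|L|² = l(l+1)ℏ² = 42ℏ², so |L| = √42 ℏ.
The smallest angle corresponds to the largest L_z, i.e. m_l = l = 6, giving L_z = 6ℏ.
cos θ_min = 6/√42, so θ_min ≈ 22.21°.

θ_min ≈ 22.21°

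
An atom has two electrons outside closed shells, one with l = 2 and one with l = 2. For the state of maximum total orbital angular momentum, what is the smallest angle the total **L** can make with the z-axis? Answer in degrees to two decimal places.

Angular momentum addition gives L = |l₁ − l₂|, …, l₁ + l₂.
L ∈ {0, 1, 2, 3, 4}.
The maximum is L = 4, with |L_tot| = ℏ√(4·5) = 2√5 ℏ.
The minimum angle with z is arccos(4/√20) ≈ 26.57°.

θ_min ≈ 26.57°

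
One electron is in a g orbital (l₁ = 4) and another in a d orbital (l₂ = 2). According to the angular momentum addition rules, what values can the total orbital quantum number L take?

L runs from |4 − 2| = 2 to 4 + 2 = 6.
L ∈ {2, 3, 4, 5, 6}.

L = 2, 3, 4, 5, 6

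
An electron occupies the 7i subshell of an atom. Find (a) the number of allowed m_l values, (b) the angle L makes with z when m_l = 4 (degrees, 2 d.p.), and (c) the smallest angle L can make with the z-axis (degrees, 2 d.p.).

For 7i, l = 6.
There are 2l+1 = 13 values of m_l.
For m_l = 4: cos θ = 4/√42, θ ≈ 51.89°.
cos θ_min = 6/√42, so θ_min ≈ 22.21°.

13 values; θ(m_l=4) ≈ 51.89°; θ_min ≈ 22.21°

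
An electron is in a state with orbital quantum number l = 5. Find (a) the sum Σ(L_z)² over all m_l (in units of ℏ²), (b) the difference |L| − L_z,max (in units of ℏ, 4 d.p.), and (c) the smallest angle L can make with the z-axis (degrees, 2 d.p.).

Σ m_l² = 110, so Σ(L_z)² = 110 ℏ².
|L| − L_z,max = (√30 − 5)ℏ ≈ 0.4772ℏ.
cos θ_min = 5/√30, so θ_min ≈ 24.09°.

Σ(L_z)² = 110 ℏ²; |L|−L_z,max ≈ 0.4772ℏ; θ_min ≈ 24.09°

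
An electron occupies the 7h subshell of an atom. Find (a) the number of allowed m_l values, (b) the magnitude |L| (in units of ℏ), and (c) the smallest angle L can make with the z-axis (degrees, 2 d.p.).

11 values; |L| = √30 ℏ ≈ 5.477ℏ; θ_min ≈ 24.09°

For 7h, l = 5.
There are 2l+1 = 11 values of m_l.
|L| = ℏ√(5·6) = √30 ℏ ≈ 5.477ℏ.
cos θ_min = 5/√30, so θ_min ≈ 24.09°.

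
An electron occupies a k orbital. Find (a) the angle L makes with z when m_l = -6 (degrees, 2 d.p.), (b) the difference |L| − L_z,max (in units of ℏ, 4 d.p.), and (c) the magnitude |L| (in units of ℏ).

θ(m_l=-6) ≈ 143.30°; |L|−L_z,max ≈ 0.4833ℏ; |L| = 2√14 ℏ ≈ 7.483ℏ

The letter k corresponds to l = 7.
For m_l = -6: cos θ = -6/√56, θ ≈ 143.30°.
|L| − L_z,max = (2√14 − 7)ℏ ≈ 0.4833ℏ.
|L| = ℏ√(7·8) = 2√14 ℏ ≈ 7.483ℏ.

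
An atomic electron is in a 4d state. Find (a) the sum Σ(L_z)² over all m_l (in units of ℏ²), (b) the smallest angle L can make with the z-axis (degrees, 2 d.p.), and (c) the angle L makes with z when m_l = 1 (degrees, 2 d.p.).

Σ(L_z)² = 10 ℏ²; θ_min ≈ 35.26°; θ(m_l=1) ≈ 65.91°

The 4d subshell has l = 2.
Σ m_l² = 10, so Σ(L_z)² = 10 ℏ².
cos θ_min = 2/√6, so θ_min ≈ 35.26°.
For m_l = 1: cos θ = 1/√6, θ ≈ 65.91°.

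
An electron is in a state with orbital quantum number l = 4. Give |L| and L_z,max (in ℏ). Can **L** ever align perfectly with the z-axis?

No: L_z,max = 4ℏ < |L| = 2√5 ℏ ≈ 4.472ℏ

|L| = 2√5 ℏ ≈ 4.4721ℏ, while L_z,max = lℏ = 4ℏ.
Since |L| > L_z,max, the vector can never point exactly along z; the closest it comes is θ_min = arccos(4/√20) ≈ 26.6°.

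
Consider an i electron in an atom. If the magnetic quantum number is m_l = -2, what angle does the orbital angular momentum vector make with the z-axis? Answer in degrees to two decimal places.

An i state has l = 6.
|L|² = l(l+1)ℏ² = 42ℏ², so |L| = √42 ℏ.
L_z = m_l ℏ = −2ℏ.
cos θ = L_z/|L| = -2/√42, so θ ≈ 107.98°.

θ ≈ 107.98°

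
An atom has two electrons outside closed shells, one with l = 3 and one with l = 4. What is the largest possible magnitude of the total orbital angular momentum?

L runs from |3 − 4| = 1 to 3 + 4 = 7.
So L can be 1, 2, 3, 4, 5, 6, 7.
The largest magnitude corresponds to L = 7: |L_tot| = ℏ√(7·8) = 2√14 ℏ.

|L_tot|_max = 2√14 ℏ ≈ 7.483ℏ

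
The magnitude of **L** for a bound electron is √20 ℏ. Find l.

l = 4

Since |L|² = l(l+1)ℏ², l(l+1) = 20.
l² + l − 20 = 0 ⇒ l = 4.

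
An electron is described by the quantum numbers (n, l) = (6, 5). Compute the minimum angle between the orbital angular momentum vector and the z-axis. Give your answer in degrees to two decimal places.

θ_min ≈ 24.09°

|L|² = l(l+1)ℏ² = 30ℏ², so |L| = √30 ℏ.
The smallest angle corresponds to the largest L_z, i.e. m_l = l = 5, giving L_z = 5ℏ.
cos θ_min = 5/√30, so θ_min ≈ 24.09°.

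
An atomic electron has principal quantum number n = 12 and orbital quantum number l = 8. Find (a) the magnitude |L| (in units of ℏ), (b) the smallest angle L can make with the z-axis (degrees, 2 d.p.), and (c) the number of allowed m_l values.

|L| = ℏ√(8·9) = 6√2 ℏ ≈ 8.485ℏ.
cos θ_min = 8/√72, so θ_min ≈ 19.47°.
There are 2l+1 = 17 values of m_l.

|L| = 6√2 ℏ ≈ 8.485ℏ; θ_min ≈ 19.47°; 17 values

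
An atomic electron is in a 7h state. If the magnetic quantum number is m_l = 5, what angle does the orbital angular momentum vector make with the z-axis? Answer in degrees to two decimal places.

7h means n = 7, l = 5.
|L| = ℏ√(l(l+1)) = √30 ℏ.
L_z = m_l ℏ = 5ℏ.
cos θ = L_z/|L| = 5/√30, so θ ≈ 24.09°.

θ ≈ 24.09°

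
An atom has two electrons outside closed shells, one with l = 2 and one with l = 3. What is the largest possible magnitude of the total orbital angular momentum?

|L_tot|_max = √30 ℏ ≈ 5.477ℏ

The total orbital quantum number L ranges from |l₁ − l₂| to l₁ + l₂ in integer steps.
So L can be 1, 2, 3, 4, 5.
The largest magnitude corresponds to L = 5: |L_tot| = ℏ√(5·6) = √30 ℏ.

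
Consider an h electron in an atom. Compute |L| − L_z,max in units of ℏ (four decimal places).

For an h orbital, l = 5.
|L| = √30 ℏ ≈ 5.4772ℏ, while L_z,max = lℏ = 5ℏ.
The difference is (√30 − 5)ℏ ≈ 0.4772ℏ.

|L| − L_z,max ≈ 0.4772ℏ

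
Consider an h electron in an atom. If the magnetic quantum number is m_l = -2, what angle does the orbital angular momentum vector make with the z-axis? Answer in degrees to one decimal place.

θ ≈ 111.4°

For an h orbital, l = 5.
|L| = √(l(l+1)) ℏ = √30 ℏ.
L_z = m_l ℏ = −2ℏ.
cos θ = L_z/|L| = -2/√30, so θ ≈ 111.4°.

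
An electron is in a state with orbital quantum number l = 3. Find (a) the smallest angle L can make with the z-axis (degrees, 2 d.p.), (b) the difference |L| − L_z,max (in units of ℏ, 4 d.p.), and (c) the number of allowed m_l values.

θ_min ≈ 30.00°; |L|−L_z,max ≈ 0.4641ℏ; 7 values

cos θ_min = 3/√12, so θ_min ≈ 30.00°.
|L| − L_z,max = (2√3 − 3)ℏ ≈ 0.4641ℏ.
There are 2l+1 = 7 values of m_l.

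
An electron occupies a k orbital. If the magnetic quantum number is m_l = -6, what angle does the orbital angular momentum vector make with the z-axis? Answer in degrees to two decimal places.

θ ≈ 143.30°

K corresponds to l = 7.
|L| = √(l(l+1)) ℏ = 2√14 ℏ.
L_z = m_l ℏ = −6ℏ.
cos θ = L_z/|L| = -6/√56, so θ ≈ 143.30°.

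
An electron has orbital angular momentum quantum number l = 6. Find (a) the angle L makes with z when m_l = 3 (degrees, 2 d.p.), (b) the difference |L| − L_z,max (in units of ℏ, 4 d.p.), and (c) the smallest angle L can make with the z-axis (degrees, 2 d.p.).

θ(m_l=3) ≈ 62.42°; |L|−L_z,max ≈ 0.4807ℏ; θ_min ≈ 22.21°

For m_l = 3: cos θ = 3/√42, θ ≈ 62.42°.
|L| − L_z,max = (√42 − 6)ℏ ≈ 0.4807ℏ.
cos θ_min = 6/√42, so θ_min ≈ 22.21°.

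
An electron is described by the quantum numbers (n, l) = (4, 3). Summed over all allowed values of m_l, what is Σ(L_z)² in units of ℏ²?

m_l ∈ {-3, -2, -1, 0, 1, 2, 3}.
Summing m² from −3 to 3: Σ m_l² = 28.

Σ(L_z)² = 28 ℏ²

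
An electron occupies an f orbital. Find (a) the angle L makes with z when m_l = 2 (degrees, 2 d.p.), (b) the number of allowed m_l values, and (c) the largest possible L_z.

The letter f corresponds to l = 3.
For m_l = 2: cos θ = 2/√12, θ ≈ 54.74°.
There are 2l+1 = 7 values of m_l.
L_z,max = lℏ = 3ℏ.

θ(m_l=2) ≈ 54.74°; 7 values; L_z,max = 3ℏ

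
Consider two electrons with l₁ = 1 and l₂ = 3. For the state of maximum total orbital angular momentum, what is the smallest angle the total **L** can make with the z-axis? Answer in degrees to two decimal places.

By the triangle rule, |l₁ − l₂| ≤ L ≤ l₁ + l₂.
Allowed values: L = 2, 3, 4.
The maximum is L = 4, with |L_tot| = ℏ√(4·5) = 2√5 ℏ.
The minimum angle with z is arccos(4/√20) ≈ 26.57°.

θ_min ≈ 26.57°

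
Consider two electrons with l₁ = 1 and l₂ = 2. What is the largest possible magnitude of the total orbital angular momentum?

|L_tot|_max = 2√3 ℏ ≈ 3.464ℏ

By the triangle rule, |l₁ − l₂| ≤ L ≤ l₁ + l₂.
L ∈ {1, 2, 3}.
The largest magnitude corresponds to L = 3: |L_tot| = ℏ√(3·4) = 2√3 ℏ.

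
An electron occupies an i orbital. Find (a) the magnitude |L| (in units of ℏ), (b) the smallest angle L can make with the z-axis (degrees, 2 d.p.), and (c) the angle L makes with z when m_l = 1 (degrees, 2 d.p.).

I corresponds to l = 6.
|L| = ℏ√(6·7) = √42 ℏ ≈ 6.481ℏ.
cos θ_min = 6/√42, so θ_min ≈ 22.21°.
For m_l = 1: cos θ = 1/√42, θ ≈ 81.12°.

|L| = √42 ℏ ≈ 6.481ℏ; θ_min ≈ 22.21°; θ(m_l=1) ≈ 81.12°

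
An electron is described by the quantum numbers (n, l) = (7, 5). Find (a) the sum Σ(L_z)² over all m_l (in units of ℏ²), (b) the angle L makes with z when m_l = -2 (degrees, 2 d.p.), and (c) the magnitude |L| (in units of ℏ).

Σ(L_z)² = 110 ℏ²; θ(m_l=-2) ≈ 111.42°; |L| = √30 ℏ ≈ 5.477ℏ

Σ m_l² = 110, so Σ(L_z)² = 110 ℏ².
For m_l = -2: cos θ = -2/√30, θ ≈ 111.42°.
|L| = ℏ√(5·6) = √30 ℏ ≈ 5.477ℏ.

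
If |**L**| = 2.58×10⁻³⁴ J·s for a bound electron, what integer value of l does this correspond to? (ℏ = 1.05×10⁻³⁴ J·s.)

l = 2

|L|/ℏ = (2.58×10⁻³⁴)/(1.05×10⁻³⁴) ≈ 2.457.
(|L|/ℏ)² = l(l+1) ≈ 6.04 ⇒ l = 2.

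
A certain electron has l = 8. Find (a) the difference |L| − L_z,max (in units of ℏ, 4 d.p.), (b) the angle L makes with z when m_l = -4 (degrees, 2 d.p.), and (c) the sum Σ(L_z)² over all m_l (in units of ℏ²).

|L| − L_z,max = (6√2 − 8)ℏ ≈ 0.4853ℏ.
For m_l = -4: cos θ = -4/√72, θ ≈ 118.13°.
Σ m_l² = 408, so Σ(L_z)² = 408 ℏ².

|L|−L_z,max ≈ 0.4853ℏ; θ(m_l=-4) ≈ 118.13°; Σ(L_z)² = 408 ℏ²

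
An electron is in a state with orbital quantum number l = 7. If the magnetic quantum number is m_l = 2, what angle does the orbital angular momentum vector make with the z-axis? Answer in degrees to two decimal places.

θ ≈ 74.50°

|L| = √(l(l+1)) ℏ = 2√14 ℏ.
L_z = m_l ℏ = 2ℏ.
cos θ = L_z/|L| = 2/√56, so θ ≈ 74.50°.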